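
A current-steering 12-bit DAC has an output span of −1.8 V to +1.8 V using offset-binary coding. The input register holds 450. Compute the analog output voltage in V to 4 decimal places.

-1.4045 V

LSB = 3.6 V / 2^12 = 0.879 mV.
V_out = (−1.8) + 450 × 0.000878906 V = -1.40449 V.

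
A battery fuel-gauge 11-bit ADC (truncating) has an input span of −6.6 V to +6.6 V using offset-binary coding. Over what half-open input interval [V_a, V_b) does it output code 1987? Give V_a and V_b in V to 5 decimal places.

LSB = 13.2/2^11 = 6.445 mV.
V_a = V_low + 1987·LSB = 6.20684 V; V_b = V_low + 1988·LSB = 6.21328 V.

[6.20684 V, 6.21328 V)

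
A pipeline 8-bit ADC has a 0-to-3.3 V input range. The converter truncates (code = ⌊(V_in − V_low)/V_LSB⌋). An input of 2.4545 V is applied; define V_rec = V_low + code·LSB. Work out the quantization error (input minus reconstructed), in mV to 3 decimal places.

Step size: 3.3 V ÷ 2^8 = 12.891 mV.
(2.4545 − 0)/0.0128906 = 190.4097; ⌊·⌋ gives code 190.
V_rec = 0 + 190·0.0128906 = 2.4492188 V.
Difference: 0.00528125 V → 5.281 mV.

5.281 mV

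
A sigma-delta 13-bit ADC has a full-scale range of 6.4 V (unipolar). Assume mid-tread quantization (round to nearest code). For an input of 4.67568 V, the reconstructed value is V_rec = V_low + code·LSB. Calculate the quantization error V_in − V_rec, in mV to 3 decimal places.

-0.101 mV

LSB = 6.4/2^13 = 0.781 mV.
(V_in − V_low)/LSB = (4.67568 − 0)/0.00078125 = 5984.8704 → code 5985 (round).
V_rec = 0 + 5985·0.00078125 = 4.6757812 V.
V_in − V_rec = -0.00010125 V = -0.101 mV.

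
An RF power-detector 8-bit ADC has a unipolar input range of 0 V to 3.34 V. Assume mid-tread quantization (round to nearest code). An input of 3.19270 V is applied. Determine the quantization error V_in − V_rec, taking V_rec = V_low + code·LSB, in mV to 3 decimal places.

-3.784 mV

Step size: 3.34 V ÷ 2^8 = 13.047 mV.
(V_in − V_low)/LSB = (3.19270 − 0)/0.0130469 = 244.7099 → code 245 (round).
Code 245 maps back to 0 + 245×0.0130469 V = 3.1964844 V.
Error = 3.19270 − 3.1964844 = -0.00378437 V = -3.784 mV.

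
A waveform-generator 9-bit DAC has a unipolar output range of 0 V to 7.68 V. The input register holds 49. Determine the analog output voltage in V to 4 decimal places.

LSB = 7.68 V / 2^9 = 15.000 mV.
V_out = 0 + 49 × 0.015 V = 0.735 V.

0.7350 V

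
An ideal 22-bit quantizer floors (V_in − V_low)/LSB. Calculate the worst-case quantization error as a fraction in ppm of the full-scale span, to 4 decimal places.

0.2384 ppm

Truncating → worst-case error = 1 LSB = V_FS/2^22, so 1e+06/4194304 = 0.238419 ppm of full scale.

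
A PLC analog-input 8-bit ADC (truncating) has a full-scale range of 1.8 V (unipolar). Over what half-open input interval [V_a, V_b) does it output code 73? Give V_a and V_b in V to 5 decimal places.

LSB = 1.8/2^8 = 7.031 mV.
V_a = V_low + 73·LSB = 0.513281 V; V_b = V_low + 74·LSB = 0.520312 V.

[0.51328 V, 0.52031 V)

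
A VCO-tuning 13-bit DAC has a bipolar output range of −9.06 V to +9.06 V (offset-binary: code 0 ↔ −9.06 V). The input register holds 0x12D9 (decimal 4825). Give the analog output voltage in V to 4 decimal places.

1.6125 V

LSB = 18.12 V / 2^13 = 2.212 mV.
Code 0x12D9 = 4825 decimal.
V_out = (−9.06) + 4825 × 0.00221191 V = 1.61249 V.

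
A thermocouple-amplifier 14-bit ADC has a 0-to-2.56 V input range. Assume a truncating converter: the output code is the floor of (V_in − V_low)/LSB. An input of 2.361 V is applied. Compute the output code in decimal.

code 15110

With 16384 levels over 2.56 V, one step is 156.25 µV.
Input sits at 15110.400 steps above V_low.
Floor → code 15110.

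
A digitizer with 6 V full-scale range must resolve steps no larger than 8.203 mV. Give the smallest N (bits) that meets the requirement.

10 bits

Number of steps required ≥ 6 V / 8.203 mV = 731.44.
Need 2^N ≥ 731.44; 2^9 = 512, 2^10 = 1024.
Minimum N = 10.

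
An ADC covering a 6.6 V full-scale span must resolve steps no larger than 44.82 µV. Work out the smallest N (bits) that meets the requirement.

18 bits

Number of steps required ≥ 6.6 V / 44.82 µV = 147255.69.
Need 2^N ≥ 147255.69; 2^17 = 131072, 2^18 = 262144.
Minimum N = 18.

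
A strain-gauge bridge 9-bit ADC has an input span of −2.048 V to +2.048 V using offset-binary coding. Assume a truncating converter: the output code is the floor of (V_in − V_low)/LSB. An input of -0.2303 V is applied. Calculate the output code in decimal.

LSB = 4.096 V / 512 = 8.000 mV.
Input sits at 227.213 steps above V_low.
⌊·⌋(227.213) = 227.

code 227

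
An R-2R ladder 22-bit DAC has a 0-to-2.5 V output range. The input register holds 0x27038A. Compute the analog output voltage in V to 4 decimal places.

LSB = 2.5 V / 2^22 = 0.60 µV.
Code 0x27038A = 2556810 decimal.
V_out = 0 + 2556810 × 5.96046e-07 V = 1.52398 V.

1.5240 V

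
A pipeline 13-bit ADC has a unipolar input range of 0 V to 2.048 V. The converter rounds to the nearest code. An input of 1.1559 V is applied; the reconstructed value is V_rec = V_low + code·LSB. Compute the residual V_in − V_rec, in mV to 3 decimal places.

Step size: 2.048 V ÷ 2^13 = 250.00 µV.
(V_in − V_low)/LSB = (1.1559 − 0)/0.00025 = 4623.6000 → code 4624 (round).
Code 4624 maps back to 0 + 4624×0.00025 V = 1.156 V.
V_in − V_rec = -0.0001 V = -0.100 mV.

-0.100 mV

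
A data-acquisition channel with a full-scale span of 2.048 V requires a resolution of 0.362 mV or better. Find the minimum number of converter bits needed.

Number of steps required ≥ 2.048 V / 0.362 mV = 5657.46.
Need 2^N ≥ 5657.46; 2^12 = 4096, 2^13 = 8192.
Minimum N = 13.

13 bits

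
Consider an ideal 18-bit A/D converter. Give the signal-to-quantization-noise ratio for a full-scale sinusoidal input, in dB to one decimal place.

110.1 dB

SNR ≈ 6.02·N + 1.76 dB = 6.02·18 + 1.76 = 110.12 dB.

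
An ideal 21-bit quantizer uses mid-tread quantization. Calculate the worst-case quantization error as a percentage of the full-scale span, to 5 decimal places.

Rounding → worst-case error = ½ LSB = V_FS/2^22, so 100/4194304 = 2.38419e-05 % of full scale.

0.00002 %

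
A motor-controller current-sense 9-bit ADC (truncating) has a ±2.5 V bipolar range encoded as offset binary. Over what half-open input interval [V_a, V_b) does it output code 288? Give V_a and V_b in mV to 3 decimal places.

[312.500 mV, 322.266 mV)

LSB = 5/2^9 = 9.766 mV.
V_a = V_low + 288·LSB = 0.3125 V; V_b = V_low + 289·LSB = 0.322266 V.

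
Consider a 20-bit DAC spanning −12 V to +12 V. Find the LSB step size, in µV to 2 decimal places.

22.89 µV

Full-scale span = 24 V.
LSB = 24 / 2^20 = 24 / 1048576 = 2.28882e-05 V = 22.89 µV.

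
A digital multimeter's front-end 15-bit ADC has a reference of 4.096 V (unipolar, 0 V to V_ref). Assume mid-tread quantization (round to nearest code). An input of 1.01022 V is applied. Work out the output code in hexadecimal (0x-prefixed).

code 0x1F92 (decimal 8082)

LSB = 4.096 V / 32768 = 125.00 µV.
(1.01022 − 0) / 0.000125 = 8081.760 LSBs.
So the output code is 8082.
In hexadecimal (0x-prefixed): 0x1F92.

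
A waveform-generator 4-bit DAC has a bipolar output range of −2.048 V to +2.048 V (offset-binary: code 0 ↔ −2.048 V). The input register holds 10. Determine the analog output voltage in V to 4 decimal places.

LSB = 4.096 V / 2^4 = 256.000 mV.
V_out = (−2.048) + 10 × 0.256 V = 0.512 V.

0.5120 V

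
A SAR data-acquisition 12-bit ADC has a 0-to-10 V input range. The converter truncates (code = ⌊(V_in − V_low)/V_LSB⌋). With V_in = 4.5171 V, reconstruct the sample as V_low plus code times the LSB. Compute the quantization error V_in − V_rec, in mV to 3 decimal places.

LSB = 10/2^12 = 2.441 mV.
(V_in − V_low)/LSB = (4.5171 − 0)/0.00244141 = 1850.2042 → code 1850 (floor).
Reconstructed: 4.5166016 V.
Difference: 0.000498437 V → 0.498 mV.

0.498 mV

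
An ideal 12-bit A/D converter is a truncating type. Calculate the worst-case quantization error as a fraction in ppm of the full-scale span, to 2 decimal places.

Truncating → worst-case error = 1 LSB = V_FS/2^12, so 1e+06/4096 = 244.141 ppm of full scale.

244.14 ppm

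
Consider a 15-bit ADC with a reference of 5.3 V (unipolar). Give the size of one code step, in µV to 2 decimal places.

161.74 µV

Full-scale span = 5.3 V.
LSB = 5.3 / 2^15 = 5.3 / 32768 = 0.000161743 V = 161.74 µV.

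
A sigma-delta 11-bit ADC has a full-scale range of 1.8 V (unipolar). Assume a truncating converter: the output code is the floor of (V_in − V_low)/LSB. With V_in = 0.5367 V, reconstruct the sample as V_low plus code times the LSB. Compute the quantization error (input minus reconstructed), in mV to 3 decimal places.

0.567 mV

One LSB is 1.8 V / 2048 = 0.879 mV.
(V_in − V_low)/LSB = (0.5367 − 0)/0.000878906 = 610.6453 → code 610 (floor).
V_rec = 0 + 610·0.000878906 = 0.53613281 V.
V_in − V_rec = 0.000567187 V = 0.567 mV.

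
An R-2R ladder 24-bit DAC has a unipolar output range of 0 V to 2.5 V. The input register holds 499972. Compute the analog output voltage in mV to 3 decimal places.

LSB = 2.5 V / 2^24 = 0.15 µV.
V_out = 0 + 499972 × 1.49012e-07 V = 0.0745016 V.
= 74.502 mV.

74.502 mV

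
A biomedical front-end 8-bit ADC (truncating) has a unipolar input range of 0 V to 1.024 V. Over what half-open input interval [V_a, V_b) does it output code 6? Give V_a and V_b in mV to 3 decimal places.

[24.000 mV, 28.000 mV)

LSB = 1.024/2^8 = 4.000 mV.
V_a = V_low + 6·LSB = 0.024 V; V_b = V_low + 7·LSB = 0.028 V.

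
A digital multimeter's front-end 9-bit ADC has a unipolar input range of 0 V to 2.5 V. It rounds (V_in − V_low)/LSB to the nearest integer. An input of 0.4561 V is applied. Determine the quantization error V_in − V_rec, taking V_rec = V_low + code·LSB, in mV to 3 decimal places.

Step size: 2.5 V ÷ 2^9 = 4.883 mV.
Scaled input = 93.4093 LSBs, so code = 93.
V_rec = 0 + 93·0.00488281 = 0.45410156 V.
Error = 0.4561 − 0.45410156 = 0.00199844 V = 1.998 mV.

1.998 mV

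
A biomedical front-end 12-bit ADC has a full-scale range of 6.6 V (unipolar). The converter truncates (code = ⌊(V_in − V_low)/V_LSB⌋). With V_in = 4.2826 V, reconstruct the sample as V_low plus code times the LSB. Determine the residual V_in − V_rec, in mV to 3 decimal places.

One LSB is 6.6 V / 4096 = 1.611 mV.
Scaled input = 2657.8075 LSBs, so code = 2657.
V_rec = 0 + 2657·0.00161133 = 4.2812988 V.
V_in − V_rec = 0.00130117 V = 1.301 mV.

1.301 mV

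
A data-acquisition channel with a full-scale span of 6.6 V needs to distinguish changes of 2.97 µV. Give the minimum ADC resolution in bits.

Number of steps required ≥ 6.6 V / 2.97 µV = 2222222.22.
Need 2^N ≥ 2222222.22; 2^21 = 2097152, 2^22 = 4194304.
Minimum N = 22.

22 bits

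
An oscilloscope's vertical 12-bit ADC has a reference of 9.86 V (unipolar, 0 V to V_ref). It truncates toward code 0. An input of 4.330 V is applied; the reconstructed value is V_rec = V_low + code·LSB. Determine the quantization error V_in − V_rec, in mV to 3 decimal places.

LSB = 9.86/2^12 = 2.407 mV.
Scaled input = 1798.7505 LSBs, so code = 1798.
Code 1798 maps back to 0 + 1798×0.00240723 V = 4.3281934 V.
Error = 4.330 − 4.3281934 = 0.00180664 V = 1.807 mV.

1.807 mV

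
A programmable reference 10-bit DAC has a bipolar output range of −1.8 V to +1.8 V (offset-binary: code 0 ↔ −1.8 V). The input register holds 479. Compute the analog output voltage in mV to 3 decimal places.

-116.016 mV

LSB = 3.6 V / 2^10 = 3.516 mV.
V_out = (−1.8) + 479 × 0.00351563 V = -0.116016 V.
= -116.016 mV.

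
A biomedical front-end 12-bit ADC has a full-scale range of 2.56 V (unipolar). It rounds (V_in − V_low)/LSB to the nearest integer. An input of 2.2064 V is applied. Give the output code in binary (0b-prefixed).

Full-scale span = 2.56 V; LSB = 2.56/2^12 = 0.625 mV.
(V_in − V_low)/LSB = (2.2064 − 0) / 0.000625 = 3530.240.
So the output code is 3530.
In binary (0b-prefixed): 0b110111001010.

code 0b110111001010 (decimal 3530)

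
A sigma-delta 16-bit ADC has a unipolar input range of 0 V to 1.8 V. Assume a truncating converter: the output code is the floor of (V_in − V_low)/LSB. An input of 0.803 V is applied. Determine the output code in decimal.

code 29236

Full-scale span = 1.8 V; LSB = 1.8/2^16 = 27.47 µV.
(0.803 − 0) / 2.74658e-05 = 29236.338 LSBs.
⌊·⌋(29236.338) = 29236.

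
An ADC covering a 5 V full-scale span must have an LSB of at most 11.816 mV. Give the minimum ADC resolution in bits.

9 bits

Number of steps required ≥ 5 V / 11.816 mV = 423.16.
Need 2^N ≥ 423.16; 2^8 = 256, 2^9 = 512.
Minimum N = 9.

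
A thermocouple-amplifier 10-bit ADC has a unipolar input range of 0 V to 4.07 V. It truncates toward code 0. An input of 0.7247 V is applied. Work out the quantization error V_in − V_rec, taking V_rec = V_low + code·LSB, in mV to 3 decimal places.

LSB = 4.07/2^10 = 3.975 mV.
(0.7247 − 0)/0.00397461 = 182.3324; ⌊·⌋ gives code 182.
Code 182 maps back to 0 + 182×0.00397461 V = 0.72337891 V.
Error = 0.7247 − 0.72337891 = 0.00132109 V = 1.321 mV.

1.321 mV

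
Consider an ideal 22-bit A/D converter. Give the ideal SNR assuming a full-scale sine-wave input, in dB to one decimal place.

SNR ≈ 6.02·N + 1.76 dB = 6.02·22 + 1.76 = 134.20 dB.

134.2 dB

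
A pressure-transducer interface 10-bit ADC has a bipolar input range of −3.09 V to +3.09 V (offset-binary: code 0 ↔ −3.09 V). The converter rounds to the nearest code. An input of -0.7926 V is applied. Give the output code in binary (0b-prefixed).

code 0b101111101 (decimal 381)

Full-scale span = 6.18 V; LSB = 6.18/2^10 = 6.035 mV.
(-0.7926 − (−3.09)) / 0.00603516 = 380.670 LSBs.
Round → code 381.
In binary (0b-prefixed): 0b101111101.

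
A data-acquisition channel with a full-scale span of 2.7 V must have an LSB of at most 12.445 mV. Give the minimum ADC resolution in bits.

Number of steps required ≥ 2.7 V / 12.445 mV = 216.95.
Need 2^N ≥ 216.95; 2^7 = 128, 2^8 = 256.
Minimum N = 8.

8 bits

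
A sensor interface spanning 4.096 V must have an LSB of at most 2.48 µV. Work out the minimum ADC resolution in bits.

Number of steps required ≥ 4.096 V / 2.48 µV = 1651612.90.
Need 2^N ≥ 1651612.90; 2^20 = 1048576, 2^21 = 2097152.
Minimum N = 21.

21 bits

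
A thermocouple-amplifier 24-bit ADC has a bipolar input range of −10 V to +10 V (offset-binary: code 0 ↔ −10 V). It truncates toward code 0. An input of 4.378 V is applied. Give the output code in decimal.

code 12061140

Full-scale span = 20 V; LSB = 20/2^24 = 1.19 µV.
(V_in − V_low)/LSB = (4.378 − (−10)) / 1.19209e-06 = 12061140.582.
Floor → code 12061140.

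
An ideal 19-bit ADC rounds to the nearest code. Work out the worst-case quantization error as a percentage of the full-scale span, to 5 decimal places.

0.00010 %

Rounding → worst-case error = ½ LSB = V_FS/2^20, so 100/1048576 = 9.53674e-05 % of full scale.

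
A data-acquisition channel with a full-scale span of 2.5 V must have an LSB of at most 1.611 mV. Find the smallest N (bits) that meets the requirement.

Number of steps required ≥ 2.5 V / 1.611 mV = 1551.83.
Need 2^N ≥ 1551.83; 2^10 = 1024, 2^11 = 2048.
Minimum N = 11.

11 bits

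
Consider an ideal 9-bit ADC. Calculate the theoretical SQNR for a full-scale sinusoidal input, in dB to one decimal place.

SNR ≈ 6.02·N + 1.76 dB = 6.02·9 + 1.76 = 55.94 dB.

55.9 dB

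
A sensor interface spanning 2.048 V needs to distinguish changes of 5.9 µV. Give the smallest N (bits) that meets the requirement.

Number of steps required ≥ 2.048 V / 5.9 µV = 347118.64.
Need 2^N ≥ 347118.64; 2^18 = 262144, 2^19 = 524288.
Minimum N = 19.

19 bits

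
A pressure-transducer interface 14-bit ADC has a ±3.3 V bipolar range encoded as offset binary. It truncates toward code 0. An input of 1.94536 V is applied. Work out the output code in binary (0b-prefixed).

LSB = 6.6 V / 16384 = 402.83 µV.
(1.94536 − (−3.3)) / 0.000402832 = 13021.209 LSBs.
So the output code is 13021.
In binary (0b-prefixed): 0b11001011011101.

code 0b11001011011101 (decimal 13021)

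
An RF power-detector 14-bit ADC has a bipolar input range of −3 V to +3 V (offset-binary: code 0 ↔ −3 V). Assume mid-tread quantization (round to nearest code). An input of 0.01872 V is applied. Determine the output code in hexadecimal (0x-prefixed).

With 16384 levels over 6 V, one step is 366.21 µV.
(0.01872 − (−3)) / 0.000366211 = 8243.118 LSBs.
So the output code is 8243.
In hexadecimal (0x-prefixed): 0x2033.

code 0x2033 (decimal 8243)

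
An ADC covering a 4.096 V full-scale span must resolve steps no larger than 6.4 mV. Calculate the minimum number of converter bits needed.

10 bits

Number of steps required ≥ 4.096 V / 6.4 mV = 640.00.
Need 2^N ≥ 640.00; 2^9 = 512, 2^10 = 1024.
Minimum N = 10.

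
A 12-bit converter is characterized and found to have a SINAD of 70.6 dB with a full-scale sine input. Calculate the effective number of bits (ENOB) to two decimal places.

ENOB = (SINAD − 1.76) / 6.02 = (70.6 − 1.76)/6.02 = 11.435.

11.44 bits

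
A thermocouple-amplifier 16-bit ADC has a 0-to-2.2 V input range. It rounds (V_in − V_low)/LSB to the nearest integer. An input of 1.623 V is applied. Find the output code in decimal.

code 48348

Full-scale span = 2.2 V; LSB = 2.2/2^16 = 33.57 µV.
Input sits at 48347.695 steps above V_low.
Round → code 48348.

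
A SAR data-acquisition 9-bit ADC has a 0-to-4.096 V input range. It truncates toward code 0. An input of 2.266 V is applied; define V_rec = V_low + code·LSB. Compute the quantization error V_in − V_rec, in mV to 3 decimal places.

LSB = 4.096/2^9 = 8.000 mV.
Scaled input = 283.2500 LSBs, so code = 283.
V_rec = 0 + 283·0.008 = 2.264 V.
Difference: 0.002 V → 2.000 mV.

2.000 mV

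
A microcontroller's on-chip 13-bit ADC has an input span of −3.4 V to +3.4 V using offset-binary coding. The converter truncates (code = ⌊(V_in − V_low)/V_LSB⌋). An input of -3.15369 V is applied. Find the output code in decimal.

code 296

With 8192 levels over 6.8 V, one step is 0.830 mV.
Input sits at 296.731 steps above V_low.
⌊·⌋(296.731) = 296.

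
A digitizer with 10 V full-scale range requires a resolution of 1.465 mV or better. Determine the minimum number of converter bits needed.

Number of steps required ≥ 10 V / 1.465 mV = 6825.94.
Need 2^N ≥ 6825.94; 2^12 = 4096, 2^13 = 8192.
Minimum N = 13.

13 bits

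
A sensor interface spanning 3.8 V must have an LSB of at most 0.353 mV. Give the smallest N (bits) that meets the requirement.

Number of steps required ≥ 3.8 V / 0.353 mV = 10764.87.
Need 2^N ≥ 10764.87; 2^13 = 8192, 2^14 = 16384.
Minimum N = 14.

14 bits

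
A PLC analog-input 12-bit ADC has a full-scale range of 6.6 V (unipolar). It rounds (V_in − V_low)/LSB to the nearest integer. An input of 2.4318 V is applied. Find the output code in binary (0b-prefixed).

code 0b10111100101 (decimal 1509)

With 4096 levels over 6.6 V, one step is 1.611 mV.
Input sits at 1509.190 steps above V_low.
Round → code 1509.
In binary (0b-prefixed): 0b10111100101.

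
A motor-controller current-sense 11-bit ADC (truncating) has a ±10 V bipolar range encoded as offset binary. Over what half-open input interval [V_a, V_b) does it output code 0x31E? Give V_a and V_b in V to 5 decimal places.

LSB = 20/2^11 = 9.766 mV.
Code 0x31E = 798 decimal.
V_a = V_low + 798·LSB = -2.20703 V; V_b = V_low + 799·LSB = -2.19727 V.

[-2.20703 V, -2.19727 V)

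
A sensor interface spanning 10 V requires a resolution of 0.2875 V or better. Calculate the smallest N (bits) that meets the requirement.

6 bits

Number of steps required ≥ 10 V / 0.2875 V = 34.78.
Need 2^N ≥ 34.78; 2^5 = 32, 2^6 = 64.
Minimum N = 6.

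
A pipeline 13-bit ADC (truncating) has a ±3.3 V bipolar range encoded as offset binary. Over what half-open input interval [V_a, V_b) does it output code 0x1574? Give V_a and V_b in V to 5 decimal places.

[1.12471 V, 1.12551 V)

LSB = 6.6/2^13 = 0.806 mV.
Code 0x1574 = 5492 decimal.
V_a = V_low + 5492·LSB = 1.12471 V; V_b = V_low + 5493·LSB = 1.12551 V.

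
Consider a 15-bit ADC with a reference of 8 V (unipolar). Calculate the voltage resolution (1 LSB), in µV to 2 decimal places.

244.14 µV

Full-scale span = 8 V.
LSB = 8 / 2^15 = 8 / 32768 = 0.000244141 V = 244.14 µV.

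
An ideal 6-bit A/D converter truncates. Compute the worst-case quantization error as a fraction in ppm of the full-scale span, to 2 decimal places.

Truncating → worst-case error = 1 LSB = V_FS/2^6, so 1e+06/64 = 15625 ppm of full scale.

15625.00 ppm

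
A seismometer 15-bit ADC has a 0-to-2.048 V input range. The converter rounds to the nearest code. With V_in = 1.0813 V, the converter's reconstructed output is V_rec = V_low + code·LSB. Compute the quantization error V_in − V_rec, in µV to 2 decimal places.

LSB = 2.048/2^15 = 62.50 µV.
Scaled input = 17300.8000 LSBs, so code = 17301.
V_rec = 0 + 17301·6.25e-05 = 1.0813125 V.
Difference: -1.25e-05 V → -12.50 µV.

-12.50 µV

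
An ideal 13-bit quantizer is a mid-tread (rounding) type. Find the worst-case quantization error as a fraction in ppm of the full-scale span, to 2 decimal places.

Rounding → worst-case error = ½ LSB = V_FS/2^14, so 1e+06/16384 = 61.0352 ppm of full scale.

61.04 ppm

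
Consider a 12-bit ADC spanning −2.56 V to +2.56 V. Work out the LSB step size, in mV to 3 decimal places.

Full-scale span = 5.12 V.
LSB = 5.12 / 2^12 = 5.12 / 4096 = 0.00125 V = 1.250 mV.

1.250 mV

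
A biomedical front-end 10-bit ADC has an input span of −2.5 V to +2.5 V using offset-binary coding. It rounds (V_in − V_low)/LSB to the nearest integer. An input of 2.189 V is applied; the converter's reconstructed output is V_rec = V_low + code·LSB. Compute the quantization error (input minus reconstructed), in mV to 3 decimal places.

1.500 mV

Step size: 5 V ÷ 2^10 = 4.883 mV.
Scaled input = 960.3072 LSBs, so code = 960.
V_rec = (−2.5) + 960·0.00488281 = 2.1875 V.
V_in − V_rec = 0.0015 V = 1.500 mV.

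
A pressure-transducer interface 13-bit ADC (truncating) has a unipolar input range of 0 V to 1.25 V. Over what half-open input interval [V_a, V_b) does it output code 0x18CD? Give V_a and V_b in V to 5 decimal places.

[0.96878 V, 0.96893 V)

LSB = 1.25/2^13 = 152.59 µV.
Code 0x18CD = 6349 decimal.
V_a = V_low + 6349·LSB = 0.968781 V; V_b = V_low + 6350·LSB = 0.968933 V.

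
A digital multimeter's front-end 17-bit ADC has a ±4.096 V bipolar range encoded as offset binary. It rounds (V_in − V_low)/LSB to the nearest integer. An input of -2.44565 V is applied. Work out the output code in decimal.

code 26406

Full-scale span = 8.192 V; LSB = 8.192/2^17 = 62.50 µV.
Input sits at 26405.600 steps above V_low.
Round → code 26406.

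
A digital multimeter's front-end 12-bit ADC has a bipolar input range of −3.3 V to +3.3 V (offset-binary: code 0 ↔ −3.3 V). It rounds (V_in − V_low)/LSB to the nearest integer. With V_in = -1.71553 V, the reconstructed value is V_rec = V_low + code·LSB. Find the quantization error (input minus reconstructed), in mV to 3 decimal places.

LSB = 6.6/2^12 = 1.611 mV.
(-1.71553 − (−3.3))/0.00161133 = 983.3317; round gives code 983.
V_rec = (−3.3) + 983·0.00161133 = -1.7160645 V.
Error = -1.71553 − (−1.7160645) = 0.000534453 V = 0.534 mV.

0.534 mV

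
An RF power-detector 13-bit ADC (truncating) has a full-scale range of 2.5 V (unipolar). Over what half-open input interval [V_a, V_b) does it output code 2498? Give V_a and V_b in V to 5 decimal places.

[0.76233 V, 0.76263 V)

LSB = 2.5/2^13 = 305.18 µV.
V_a = V_low + 2498·LSB = 0.762329 V; V_b = V_low + 2499·LSB = 0.762634 V.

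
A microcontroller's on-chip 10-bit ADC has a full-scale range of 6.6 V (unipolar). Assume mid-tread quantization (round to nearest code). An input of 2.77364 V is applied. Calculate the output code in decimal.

code 430

LSB = 6.6 V / 1024 = 6.445 mV.
(2.77364 − 0) / 0.00644531 = 430.334 LSBs.
So the output code is 430.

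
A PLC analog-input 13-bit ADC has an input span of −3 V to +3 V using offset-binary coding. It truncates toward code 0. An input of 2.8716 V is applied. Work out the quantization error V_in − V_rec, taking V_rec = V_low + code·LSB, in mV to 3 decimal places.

One LSB is 6 V / 8192 = 0.732 mV.
Scaled input = 8016.6912 LSBs, so code = 8016.
Reconstructed: 2.8710938 V.
Error = 2.8716 − 2.8710938 = 0.00050625 V = 0.506 mV.

0.506 mV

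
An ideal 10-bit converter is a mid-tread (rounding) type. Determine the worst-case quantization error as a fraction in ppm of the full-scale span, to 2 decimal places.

Rounding → worst-case error = ½ LSB = V_FS/2^11, so 1e+06/2048 = 488.281 ppm of full scale.

488.28 ppm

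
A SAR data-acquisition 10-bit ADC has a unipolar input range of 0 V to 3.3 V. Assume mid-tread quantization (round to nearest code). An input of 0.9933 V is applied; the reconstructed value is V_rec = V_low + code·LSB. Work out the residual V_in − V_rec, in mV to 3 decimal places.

0.722 mV

Step size: 3.3 V ÷ 2^10 = 3.223 mV.
(0.9933 − 0)/0.00322266 = 308.2240; round gives code 308.
Code 308 maps back to 0 + 308×0.00322266 V = 0.99257812 V.
Difference: 0.000721875 V → 0.722 mV.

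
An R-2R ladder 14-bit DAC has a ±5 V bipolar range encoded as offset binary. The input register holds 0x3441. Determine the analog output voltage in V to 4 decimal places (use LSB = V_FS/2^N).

LSB = 10 V / 2^14 = 0.610 mV.
Code 0x3441 = 13377 decimal.
V_out = (−5) + 13377 × 0.000610352 V = 3.16467 V.

3.1647 V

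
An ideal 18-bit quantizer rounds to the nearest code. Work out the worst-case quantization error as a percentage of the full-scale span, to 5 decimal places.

0.00019 %

Rounding → worst-case error = ½ LSB = V_FS/2^19, so 100/524288 = 0.000190735 % of full scale.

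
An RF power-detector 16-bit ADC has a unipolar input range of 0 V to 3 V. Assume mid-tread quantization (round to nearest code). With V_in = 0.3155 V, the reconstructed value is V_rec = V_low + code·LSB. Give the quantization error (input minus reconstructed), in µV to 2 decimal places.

Step size: 3 V ÷ 2^16 = 45.78 µV.
Scaled input = 6892.2027 LSBs, so code = 6892.
Reconstructed: 0.31549072 V.
Error = 0.3155 − 0.31549072 = 9.27734e-06 V = 9.28 µV.

9.28 µV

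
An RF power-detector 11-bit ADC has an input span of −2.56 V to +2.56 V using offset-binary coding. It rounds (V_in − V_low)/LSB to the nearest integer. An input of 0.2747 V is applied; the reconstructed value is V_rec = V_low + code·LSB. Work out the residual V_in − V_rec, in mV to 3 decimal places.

-0.300 mV

One LSB is 5.12 V / 2048 = 2.500 mV.
(V_in − V_low)/LSB = (0.2747 − (−2.56))/0.0025 = 1133.8800 → code 1134 (round).
Code 1134 maps back to (−2.56) + 1134×0.0025 V = 0.275 V.
V_in − V_rec = -0.0003 V = -0.300 mV.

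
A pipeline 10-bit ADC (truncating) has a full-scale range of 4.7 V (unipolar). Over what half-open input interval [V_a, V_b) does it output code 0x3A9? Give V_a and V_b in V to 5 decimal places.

[4.30068 V, 4.30527 V)

LSB = 4.7/2^10 = 4.590 mV.
Code 0x3A9 = 937 decimal.
V_a = V_low + 937·LSB = 4.30068 V; V_b = V_low + 938·LSB = 4.30527 V.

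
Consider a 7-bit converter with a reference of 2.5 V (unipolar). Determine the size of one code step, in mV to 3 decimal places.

19.531 mV

Full-scale span = 2.5 V.
LSB = 2.5 / 2^7 = 2.5 / 128 = 0.0195312 V = 19.531 mV.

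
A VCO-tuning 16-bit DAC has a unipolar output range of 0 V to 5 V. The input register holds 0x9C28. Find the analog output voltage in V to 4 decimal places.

LSB = 5 V / 2^16 = 76.29 µV.
Code 0x9C28 = 39976 decimal.
V_out = 0 + 39976 × 7.62939e-05 V = 3.04993 V.

3.0499 V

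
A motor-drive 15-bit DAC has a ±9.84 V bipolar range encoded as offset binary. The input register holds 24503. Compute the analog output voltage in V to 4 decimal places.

4.8762 V

LSB = 19.68 V / 2^15 = 0.601 mV.
V_out = (−9.84) + 24503 × 0.000600586 V = 4.87616 V.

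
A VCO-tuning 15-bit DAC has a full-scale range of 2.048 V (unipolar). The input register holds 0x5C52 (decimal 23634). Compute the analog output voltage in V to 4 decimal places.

LSB = 2.048 V / 2^15 = 62.50 µV.
Code 0x5C52 = 23634 decimal.
V_out = 0 + 23634 × 6.25e-05 V = 1.47713 V.

1.4771 V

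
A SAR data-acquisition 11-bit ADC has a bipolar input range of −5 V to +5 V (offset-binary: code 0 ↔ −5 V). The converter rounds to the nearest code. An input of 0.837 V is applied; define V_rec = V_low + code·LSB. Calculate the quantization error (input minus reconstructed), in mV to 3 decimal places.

2.039 mV

LSB = 10/2^11 = 4.883 mV.
(V_in − V_low)/LSB = (0.837 − (−5))/0.00488281 = 1195.4176 → code 1195 (round).
Code 1195 maps back to (−5) + 1195×0.00488281 V = 0.83496094 V.
Difference: 0.00203906 V → 2.039 mV.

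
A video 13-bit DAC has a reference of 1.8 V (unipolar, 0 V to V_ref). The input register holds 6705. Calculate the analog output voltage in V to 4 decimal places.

1.4733 V

LSB = 1.8 V / 2^13 = 219.73 µV.
V_out = 0 + 6705 × 0.000219727 V = 1.47327 V.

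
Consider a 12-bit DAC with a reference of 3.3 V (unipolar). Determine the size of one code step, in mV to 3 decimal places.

0.806 mV

Full-scale span = 3.3 V.
LSB = 3.3 / 2^12 = 3.3 / 4096 = 0.000805664 V = 0.806 mV.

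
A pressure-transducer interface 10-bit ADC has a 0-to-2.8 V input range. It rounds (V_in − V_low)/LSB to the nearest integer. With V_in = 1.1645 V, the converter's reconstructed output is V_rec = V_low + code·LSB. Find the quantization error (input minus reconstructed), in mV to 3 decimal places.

One LSB is 2.8 V / 1024 = 2.734 mV.
(1.1645 − 0)/0.00273437 = 425.8743; round gives code 426.
Code 426 maps back to 0 + 426×0.00273437 V = 1.1648437 V.
Difference: -0.00034375 V → -0.344 mV.

-0.344 mV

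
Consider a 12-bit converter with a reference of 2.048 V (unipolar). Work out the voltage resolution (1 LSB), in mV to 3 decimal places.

Full-scale span = 2.048 V.
LSB = 2.048 / 2^12 = 2.048 / 4096 = 0.0005 V = 0.500 mV.

0.500 mV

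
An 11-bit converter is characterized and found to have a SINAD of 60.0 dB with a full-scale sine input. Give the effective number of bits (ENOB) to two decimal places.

9.67 bits

ENOB = (SINAD − 1.76) / 6.02 = (60.0 − 1.76)/6.02 = 9.674.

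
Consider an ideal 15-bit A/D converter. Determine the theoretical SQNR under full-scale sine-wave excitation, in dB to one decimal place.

92.1 dB

SNR ≈ 6.02·N + 1.76 dB = 6.02·15 + 1.76 = 92.06 dB.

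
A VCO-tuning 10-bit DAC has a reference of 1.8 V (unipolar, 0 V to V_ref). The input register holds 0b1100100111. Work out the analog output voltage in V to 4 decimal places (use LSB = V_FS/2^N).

1.4186 V

LSB = 1.8 V / 2^10 = 1.758 mV.
Code 0b1100100111 = 807 decimal.
V_out = 0 + 807 × 0.00175781 V = 1.41855 V.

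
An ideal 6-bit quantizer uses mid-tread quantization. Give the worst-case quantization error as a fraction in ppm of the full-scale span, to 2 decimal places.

7812.50 ppm

Rounding → worst-case error = ½ LSB = V_FS/2^7, so 1e+06/128 = 7812.5 ppm of full scale.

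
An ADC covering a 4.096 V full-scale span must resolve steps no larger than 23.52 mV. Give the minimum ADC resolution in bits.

8 bits

Number of steps required ≥ 4.096 V / 23.52 mV = 174.15.
Need 2^N ≥ 174.15; 2^7 = 128, 2^8 = 256.
Minimum N = 8.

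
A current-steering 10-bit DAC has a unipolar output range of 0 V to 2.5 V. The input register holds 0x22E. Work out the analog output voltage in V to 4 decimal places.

1.3623 V

LSB = 2.5 V / 2^10 = 2.441 mV.
Code 0x22E = 558 decimal.
V_out = 0 + 558 × 0.00244141 V = 1.3623 V.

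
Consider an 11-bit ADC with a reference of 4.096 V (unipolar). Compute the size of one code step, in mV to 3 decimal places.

2.000 mV

Full-scale span = 4.096 V.
LSB = 4.096 / 2^11 = 4.096 / 2048 = 0.002 V = 2.000 mV.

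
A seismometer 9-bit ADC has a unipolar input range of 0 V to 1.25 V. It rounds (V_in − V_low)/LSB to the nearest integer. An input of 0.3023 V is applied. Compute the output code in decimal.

With 512 levels over 1.25 V, one step is 2.441 mV.
(V_in − V_low)/LSB = (0.3023 − 0) / 0.00244141 = 123.822.
So the output code is 124.

code 124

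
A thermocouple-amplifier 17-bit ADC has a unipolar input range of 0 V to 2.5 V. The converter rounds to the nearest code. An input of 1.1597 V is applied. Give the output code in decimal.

code 60802

Full-scale span = 2.5 V; LSB = 2.5/2^17 = 19.07 µV.
Input sits at 60801.679 steps above V_low.
round(60801.679) = 60802.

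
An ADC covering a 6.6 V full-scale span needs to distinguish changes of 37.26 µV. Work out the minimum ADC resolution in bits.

18 bits

Number of steps required ≥ 6.6 V / 37.26 µV = 177133.66.
Need 2^N ≥ 177133.66; 2^17 = 131072, 2^18 = 262144.
Minimum N = 18.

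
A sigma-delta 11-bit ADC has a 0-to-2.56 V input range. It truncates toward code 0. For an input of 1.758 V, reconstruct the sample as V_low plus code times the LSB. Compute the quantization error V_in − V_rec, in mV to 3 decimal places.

One LSB is 2.56 V / 2048 = 1.250 mV.
(1.758 − 0)/0.00125 = 1406.4000; ⌊·⌋ gives code 1406.
Reconstructed: 1.7575 V.
V_in − V_rec = 0.0005 V = 0.500 mV.

0.500 mV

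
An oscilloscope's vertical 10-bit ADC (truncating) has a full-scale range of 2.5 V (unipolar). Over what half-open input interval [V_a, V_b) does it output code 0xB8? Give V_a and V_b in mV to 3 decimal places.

LSB = 2.5/2^10 = 2.441 mV.
Code 0xB8 = 184 decimal.
V_a = V_low + 184·LSB = 0.449219 V; V_b = V_low + 185·LSB = 0.45166 V.

[449.219 mV, 451.660 mV)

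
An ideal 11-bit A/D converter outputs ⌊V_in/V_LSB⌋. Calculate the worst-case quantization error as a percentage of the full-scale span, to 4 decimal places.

0.0488 %

Truncating → worst-case error = 1 LSB = V_FS/2^11, so 100/2048 = 0.0488281 % of full scale.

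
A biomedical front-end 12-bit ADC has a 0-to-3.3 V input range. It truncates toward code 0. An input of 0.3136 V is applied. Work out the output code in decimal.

LSB = 3.3 V / 4096 = 0.806 mV.
(V_in − V_low)/LSB = (0.3136 − 0) / 0.000805664 = 389.244.
⌊·⌋(389.244) = 389.

code 389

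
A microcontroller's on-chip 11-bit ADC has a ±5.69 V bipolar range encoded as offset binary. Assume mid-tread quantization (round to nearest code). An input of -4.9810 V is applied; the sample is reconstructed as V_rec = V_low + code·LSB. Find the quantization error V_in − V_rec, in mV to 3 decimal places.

-2.250 mV

Step size: 11.38 V ÷ 2^11 = 5.557 mV.
(V_in − V_low)/LSB = (-4.9810 − (−5.69))/0.00555664 = 127.5951 → code 128 (round).
Code 128 maps back to (−5.69) + 128×0.00555664 V = -4.97875 V.
Error = -4.9810 − (−4.97875) = -0.00225 V = -2.250 mV.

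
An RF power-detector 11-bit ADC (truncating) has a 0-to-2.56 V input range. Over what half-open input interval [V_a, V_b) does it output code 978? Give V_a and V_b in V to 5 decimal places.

[1.22250 V, 1.22375 V)

LSB = 2.56/2^11 = 1.250 mV.
V_a = V_low + 978·LSB = 1.2225 V; V_b = V_low + 979·LSB = 1.22375 V.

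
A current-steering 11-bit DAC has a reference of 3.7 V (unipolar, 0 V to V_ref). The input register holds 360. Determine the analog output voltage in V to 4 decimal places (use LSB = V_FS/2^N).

0.6504 V

LSB = 3.7 V / 2^11 = 1.807 mV.
V_out = 0 + 360 × 0.00180664 V = 0.650391 V.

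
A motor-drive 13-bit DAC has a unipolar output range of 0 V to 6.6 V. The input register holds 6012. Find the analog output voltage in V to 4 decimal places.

LSB = 6.6 V / 2^13 = 0.806 mV.
V_out = 0 + 6012 × 0.000805664 V = 4.84365 V.

4.8437 V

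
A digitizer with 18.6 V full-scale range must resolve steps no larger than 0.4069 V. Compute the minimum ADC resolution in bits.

6 bits

Number of steps required ≥ 18.6 V / 0.4069 V = 45.71.
Need 2^N ≥ 45.71; 2^5 = 32, 2^6 = 64.
Minimum N = 6.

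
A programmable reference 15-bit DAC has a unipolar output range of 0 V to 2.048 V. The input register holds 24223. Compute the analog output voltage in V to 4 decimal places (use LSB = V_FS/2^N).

1.5139 V

LSB = 2.048 V / 2^15 = 62.50 µV.
V_out = 0 + 24223 × 6.25e-05 V = 1.51394 V.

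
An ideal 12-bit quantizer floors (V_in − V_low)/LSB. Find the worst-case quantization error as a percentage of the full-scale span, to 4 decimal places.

Truncating → worst-case error = 1 LSB = V_FS/2^12, so 100/4096 = 0.0244141 % of full scale.

0.0244 %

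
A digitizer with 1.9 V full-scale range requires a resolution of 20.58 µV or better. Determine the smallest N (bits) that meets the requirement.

17 bits

Number of steps required ≥ 1.9 V / 20.58 µV = 92322.64.
Need 2^N ≥ 92322.64; 2^16 = 65536, 2^17 = 131072.
Minimum N = 17.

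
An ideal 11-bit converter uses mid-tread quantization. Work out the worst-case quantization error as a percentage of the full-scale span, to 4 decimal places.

Rounding → worst-case error = ½ LSB = V_FS/2^12, so 100/4096 = 0.0244141 % of full scale.

0.0244 %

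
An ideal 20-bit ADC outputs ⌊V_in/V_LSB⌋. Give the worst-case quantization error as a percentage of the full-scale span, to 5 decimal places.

0.00010 %

Truncating → worst-case error = 1 LSB = V_FS/2^20, so 100/1048576 = 9.53674e-05 % of full scale.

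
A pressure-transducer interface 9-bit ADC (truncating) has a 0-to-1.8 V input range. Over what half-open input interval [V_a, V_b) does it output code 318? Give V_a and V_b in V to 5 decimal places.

LSB = 1.8/2^9 = 3.516 mV.
V_a = V_low + 318·LSB = 1.11797 V; V_b = V_low + 319·LSB = 1.12148 V.

[1.11797 V, 1.12148 V)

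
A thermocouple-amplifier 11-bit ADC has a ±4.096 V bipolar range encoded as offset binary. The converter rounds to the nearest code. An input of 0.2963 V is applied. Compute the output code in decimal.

LSB = 8.192 V / 2048 = 4.000 mV.
(V_in − V_low)/LSB = (0.2963 − (−4.096)) / 0.004 = 1098.075.
round(1098.075) = 1098.

code 1098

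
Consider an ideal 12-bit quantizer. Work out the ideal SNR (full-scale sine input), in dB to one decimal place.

74.0 dB

SNR ≈ 6.02·N + 1.76 dB = 6.02·12 + 1.76 = 74.00 dB.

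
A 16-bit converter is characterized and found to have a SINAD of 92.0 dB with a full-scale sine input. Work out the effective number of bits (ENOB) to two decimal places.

ENOB = (SINAD − 1.76) / 6.02 = (92.0 − 1.76)/6.02 = 14.990.

14.99 bits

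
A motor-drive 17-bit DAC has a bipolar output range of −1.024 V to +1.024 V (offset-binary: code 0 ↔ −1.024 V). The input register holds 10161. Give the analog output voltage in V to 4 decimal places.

LSB = 2.048 V / 2^17 = 15.62 µV.
V_out = (−1.024) + 10161 × 1.5625e-05 V = -0.865234 V.

-0.8652 V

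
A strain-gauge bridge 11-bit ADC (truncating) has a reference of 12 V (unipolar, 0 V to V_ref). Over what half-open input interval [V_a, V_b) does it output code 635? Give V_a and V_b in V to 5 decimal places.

[3.72070 V, 3.72656 V)

LSB = 12/2^11 = 5.859 mV.
V_a = V_low + 635·LSB = 3.7207 V; V_b = V_low + 636·LSB = 3.72656 V.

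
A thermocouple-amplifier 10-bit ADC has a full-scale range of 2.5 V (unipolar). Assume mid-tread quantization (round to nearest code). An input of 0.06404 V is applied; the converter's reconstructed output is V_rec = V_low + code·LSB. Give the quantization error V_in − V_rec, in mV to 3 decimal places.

0.563 mV

LSB = 2.5/2^10 = 2.441 mV.
(V_in − V_low)/LSB = (0.06404 − 0)/0.00244141 = 26.2308 → code 26 (round).
Reconstructed: 0.063476562 V.
V_in − V_rec = 0.000563438 V = 0.563 mV.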